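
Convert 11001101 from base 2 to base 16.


11001101 (base 2) = 205 (decimal)
205 (decimal) = CD (base 16)


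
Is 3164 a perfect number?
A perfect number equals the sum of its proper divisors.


Proper divisors of 3164: 1, 2, 4, 7, 14, 28, 113, 226, 452, 791, 1582
Sum = 1 + 2 + 4 + 7 + 14 + 28 + 113 + 226 + 452 + 791 + 1582 = 3220

No, 3164 is not perfect (3220 ≠ 3164)


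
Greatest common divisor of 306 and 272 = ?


306 = 1 * 272 + 34
272 = 8 * 34 + 0
GCD = 34


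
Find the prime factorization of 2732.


2732 / 2 = 1366
1366 / 2 = 683
683 / 683 = 1
2732 = 2^2 × 683


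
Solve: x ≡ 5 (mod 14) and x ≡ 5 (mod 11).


M = 14*11 = 154
M1 = M/14 = 11, M2 = M/11 = 14
M1^(-1) mod 14 = 9, M2^(-1) mod 11 = 4
x = 5*11*9 + 5*14*4 = 775
775 mod 154 = 5
Check: 5 mod 14 = 5 ✓, 5 mod 11 = 5 ✓

x ≡ 5 (mod 154)


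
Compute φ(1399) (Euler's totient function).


1399 = 1399
Prime factors: 1399
φ(1399) = 1399 × (1-1/1399)
= 1399 × 1398/1399 = 1398

φ(1399) = 1398


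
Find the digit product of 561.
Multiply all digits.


5 × 6 × 1 = 30


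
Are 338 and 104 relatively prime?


Euclidean algorithm:
338 = 3 * 104 + 26
104 = 4 * 26 + 0
GCD(338, 104) = 26

No, not coprime (GCD = 26)


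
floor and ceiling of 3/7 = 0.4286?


3/7 = 0.4286
floor = 0
ceil = 1

floor = 0, ceil = 1


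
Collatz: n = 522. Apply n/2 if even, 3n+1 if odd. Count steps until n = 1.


522 → 261 → 784 → 392 → 196 → 98 → 49 → 148 → 74 → 37 → 112 → 56 → 28 → 14 → 7 → 22 → 11 → 34 → 17 → 52 → 26 → 13 → 40 → 20 → 10 → 5 → 16 → 8 → 4 → 2 → 1
Total steps = 30

30 steps


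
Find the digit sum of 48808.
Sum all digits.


4 + 8 + 8 + 0 + 8 = 28


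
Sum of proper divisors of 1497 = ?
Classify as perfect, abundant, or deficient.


Proper divisors: 1, 3, 499
Sum = 1 + 3 + 499 = 503
503 < 1497 → deficient

s(1497) = 503 (deficient)


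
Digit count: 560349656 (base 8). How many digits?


560349656 in base 8 = 4131440730
Number of digits = 10

10 digits (base 8)


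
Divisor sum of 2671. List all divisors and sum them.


Divisors of 2671: 1, 2671
Sum = 1 + 2671 = 2672

σ(2671) = 2672


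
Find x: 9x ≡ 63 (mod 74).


GCD(9, 74) = 1, unique solution
a^(-1) mod 74 = 33
x = 33 * 63 mod 74 = 7

x ≡ 7 (mod 74)


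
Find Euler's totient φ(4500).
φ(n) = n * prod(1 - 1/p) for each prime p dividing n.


4500 = 2^2 × 3^2 × 5^3
Prime factors: 2, 3, 5
φ(4500) = 4500 × (1-1/2) × (1-1/3) × (1-1/5)
= 4500 × 1/2 × 2/3 × 4/5 = 1200

φ(4500) = 1200


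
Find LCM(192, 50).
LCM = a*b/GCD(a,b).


GCD(192, 50) = 2
LCM = 192*50/2 = 9600/2 = 4800

LCM = 4800


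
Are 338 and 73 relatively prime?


Euclidean algorithm:
338 = 4 * 73 + 46
73 = 1 * 46 + 27
46 = 1 * 27 + 19
27 = 1 * 19 + 8
19 = 2 * 8 + 3
8 = 2 * 3 + 2
3 = 1 * 2 + 1
2 = 2 * 1 + 0
GCD(338, 73) = 1

Yes, coprime (GCD = 1)


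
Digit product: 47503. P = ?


4 × 7 × 5 × 0 × 3 = 0


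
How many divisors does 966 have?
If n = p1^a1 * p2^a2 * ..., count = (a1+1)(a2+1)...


966 = 2^1 × 3^1 × 7^1 × 23^1
d(966) = (1+1) × (1+1) × (1+1) × (1+1) = 16

16 divisors


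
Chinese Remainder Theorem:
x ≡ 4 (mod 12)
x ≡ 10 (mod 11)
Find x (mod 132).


M = 12*11 = 132
M1 = M/12 = 11, M2 = M/11 = 12
M1^(-1) mod 12 = 11, M2^(-1) mod 11 = 1
x = 4*11*11 + 10*12*1 = 604
604 mod 132 = 76
Check: 76 mod 12 = 4 ✓, 76 mod 11 = 10 ✓

x ≡ 76 (mod 132)


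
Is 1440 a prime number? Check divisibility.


1440 / 2 = 720 (exact division)
1440 is NOT prime.

No, 1440 is not prime


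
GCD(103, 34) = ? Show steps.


103 = 3 * 34 + 1
34 = 34 * 1 + 0
GCD = 1


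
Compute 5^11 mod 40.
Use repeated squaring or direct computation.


5^1 mod 40 = 5
5^2 mod 40 = 25
5^3 mod 40 = 5
5^4 mod 40 = 25
5^5 mod 40 = 5
5^6 mod 40 = 25
5^7 mod 40 = 5
5^8 mod 40 = 25
5^9 mod 40 = 5
5^10 mod 40 = 25
5^11 mod 40 = 5


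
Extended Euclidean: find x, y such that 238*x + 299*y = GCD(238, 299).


Tabular extended Euclidean (each row: r = 238*s + 299*t):
r=238, s=1, t=0
r=299, s=0, t=1
q=0: r=238, s=1, t=0   [238*(1) + 299*(0) = 238]
q=1: r=61, s=-1, t=1   [238*(-1) + 299*(1) = 61]
q=3: r=55, s=4, t=-3   [238*(4) + 299*(-3) = 55]
q=1: r=6, s=-5, t=4   [238*(-5) + 299*(4) = 6]
q=9: r=1, s=49, t=-39   [238*(49) + 299*(-39) = 1]
q=6: r=0, s=-299, t=238   [238*(-299) + 299*(238) = 0]
GCD = 1; from the row with r=1: x=49, y=-39
Check: 238*(49) + 299*(-39) = 11662 - 11661 = 1

GCD = 1, x = 49, y = -39


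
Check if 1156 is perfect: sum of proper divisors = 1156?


Proper divisors of 1156: 1, 2, 4, 17, 34, 68, 289, 578
Sum = 1 + 2 + 4 + 17 + 34 + 68 + 289 + 578 = 993

No, 1156 is not perfect (993 ≠ 1156)


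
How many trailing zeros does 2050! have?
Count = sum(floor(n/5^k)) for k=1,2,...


floor(2050/5) = 410
floor(2050/25) = 82
floor(2050/125) = 16
floor(2050/625) = 3
Total = 511

511 trailing zeros


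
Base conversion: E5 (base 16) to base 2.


E5 (base 16) = 229 (decimal)
229 (decimal) = 11100101 (base 2)


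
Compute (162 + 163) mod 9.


162 + 163 = 325
325 mod 9 = 1


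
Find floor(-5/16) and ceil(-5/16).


-5/16 = -0.3125
floor = -1
ceil = 0

floor = -1, ceil = 0


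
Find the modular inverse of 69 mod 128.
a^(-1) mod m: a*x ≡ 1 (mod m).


Use the extended Euclidean algorithm on (128, 69); each row r = 128*s + 69*t:
r=128, s=1, t=0
r=69, s=0, t=1
q=1: r=59, s=1, t=-1   [128*(1) + 69*(-1) = 59]
q=1: r=10, s=-1, t=2   [128*(-1) + 69*(2) = 10]
q=5: r=9, s=6, t=-11   [128*(6) + 69*(-11) = 9]
q=1: r=1, s=-7, t=13   [128*(-7) + 69*(13) = 1]
q=9: r=0, s=69, t=-128   [128*(69) + 69*(-128) = 0]
GCD = 1 with t = 13, so 69*(13) ≡ 1 (mod 128)
Inverse = 13 mod 128 = 13
Check: 69 * 13 = 897 ≡ 1 (mod 128)

69^(-1) ≡ 13 (mod 128)


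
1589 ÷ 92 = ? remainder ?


1589 = 92 * 17 + 25
Check: 1564 + 25 = 1589

q = 17, r = 25


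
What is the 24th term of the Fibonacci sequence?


Sequence: 1, 1, 2, 3, 5, 8, 13, 21, 34, 55, 89, 144, 233, 377, 610, 987, 1597, 2584, 4181, 6765, 10946, 17711, 28657, 46368
F(24) = 46368


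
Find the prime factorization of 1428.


1428 / 2 = 714
714 / 2 = 357
357 / 3 = 119
119 / 7 = 17
17 / 17 = 1
1428 = 2^2 × 3 × 7 × 17


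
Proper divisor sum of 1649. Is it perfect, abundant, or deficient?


Proper divisors: 1, 17, 97
Sum = 1 + 17 + 97 = 115
115 < 1649 → deficient

s(1649) = 115 (deficient)


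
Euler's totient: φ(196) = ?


196 = 2^2 × 7^2
Prime factors: 2, 7
φ(196) = 196 × (1-1/2) × (1-1/7)
= 196 × 1/2 × 6/7 = 84

φ(196) = 84


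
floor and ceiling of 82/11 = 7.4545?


82/11 = 7.4545
floor = 7
ceil = 8

floor = 7, ceil = 8


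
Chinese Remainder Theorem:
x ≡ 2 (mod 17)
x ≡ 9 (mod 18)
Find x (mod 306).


M = 17*18 = 306
M1 = M/17 = 18, M2 = M/18 = 17
M1^(-1) mod 17 = 1, M2^(-1) mod 18 = 17
x = 2*18*1 + 9*17*17 = 2637
2637 mod 306 = 189
Check: 189 mod 17 = 2 ✓, 189 mod 18 = 9 ✓

x ≡ 189 (mod 306)


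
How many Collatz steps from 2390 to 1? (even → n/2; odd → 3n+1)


2390 → 1195 → 3586 → 1793 → 5380 → 2690 → 1345 → 4036 → 2018 → 1009 → 3028 → 1514 → 757 → 2272 → 1136 → 568 → 284 → 142 → 71 → 214 → 107 → 322 → 161 → 484 → 242 → 121 → 364 → 182 → 91 → 274 → 137 → 412 → 206 → 103 → 310 → 155 → 466 → 233 → 700 → 350 → 175 → 526 → 263 → 790 → 395 → 1186 → 593 → 1780 → 890 → 445 → 1336 → 668 → 334 → 167 → 502 → 251 → 754 → 377 → 1132 → 566 → 283 → 850 → 425 → 1276 → 638 → 319 → 958 → 479 → 1438 → 719 → 2158 → 1079 → 3238 → 1619 → 4858 → 2429 → 7288 → 3644 → 1822 → 911 → 2734 → 1367 → 4102 → 2051 → 6154 → 3077 → 9232 → 4616 → 2308 → 1154 → 577 → 1732 → 866 → 433 → 1300 → 650 → 325 → 976 → 488 → 244 → 122 → 61 → 184 → 92 → 46 → 23 → 70 → 35 → 106 → 53 → 160 → 80 → 40 → 20 → 10 → 5 → 16 → 8 → 4 → 2 → 1
Total steps = 120

120 steps


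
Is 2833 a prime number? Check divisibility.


Check divisors up to sqrt(2833) = 53.2259
No divisors found.
2833 is prime.

Yes, 2833 is prime


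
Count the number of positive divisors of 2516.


2516 = 2^2 × 17^1 × 37^1
d(2516) = (2+1) × (1+1) × (1+1) = 12

12 divisors


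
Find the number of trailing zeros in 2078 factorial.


floor(2078/5) = 415
floor(2078/25) = 83
floor(2078/125) = 16
floor(2078/625) = 3
Total = 517

517 trailing zeros


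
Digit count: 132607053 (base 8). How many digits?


132607053 in base 8 = 771666115
Number of digits = 9

9 digits (base 8)


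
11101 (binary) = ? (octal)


11101 (base 2) = 29 (decimal)
29 (decimal) = 35 (base 8)


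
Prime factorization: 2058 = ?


2058 / 2 = 1029
1029 / 3 = 343
343 / 7 = 49
49 / 7 = 7
7 / 7 = 1
2058 = 2 × 3 × 7^3


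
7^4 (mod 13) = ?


7^1 mod 13 = 7
7^2 mod 13 = 10
7^3 mod 13 = 5
7^4 mod 13 = 9


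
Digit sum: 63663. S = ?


6 + 3 + 6 + 6 + 3 = 24


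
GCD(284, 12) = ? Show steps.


284 = 23 * 12 + 8
12 = 1 * 8 + 4
8 = 2 * 4 + 0
GCD = 4


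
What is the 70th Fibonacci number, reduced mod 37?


F(k) mod 37 for k=1..70:
1, 1, 2, 3, 5, 8, 13, 21, 34, 18, 15, 33, 11, 7, 18, 25, 6, 31, 0, 31, 31, 25, 19, 7, 26, 33, 22, 18, 3, 21, 24, 8, 32, 3, 35, 1, 36, 0, 36, 36, 35, 34, 32, 29, 24, 16, 3, 19, 22, 4, 26, 30, 19, 12, 31, 6, 0, 6, 6, 12, 18, 30, 11, 4, 15, 19, 34, 16, 13, 29
F(70) mod 37 = 29


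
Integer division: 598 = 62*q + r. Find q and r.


598 = 62 * 9 + 40
Check: 558 + 40 = 598

q = 9, r = 40


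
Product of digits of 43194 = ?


4 × 3 × 1 × 9 × 4 = 432


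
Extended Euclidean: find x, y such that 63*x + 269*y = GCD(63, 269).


Tabular extended Euclidean (each row: r = 63*s + 269*t):
r=63, s=1, t=0
r=269, s=0, t=1
q=0: r=63, s=1, t=0   [63*(1) + 269*(0) = 63]
q=4: r=17, s=-4, t=1   [63*(-4) + 269*(1) = 17]
q=3: r=12, s=13, t=-3   [63*(13) + 269*(-3) = 12]
q=1: r=5, s=-17, t=4   [63*(-17) + 269*(4) = 5]
q=2: r=2, s=47, t=-11   [63*(47) + 269*(-11) = 2]
q=2: r=1, s=-111, t=26   [63*(-111) + 269*(26) = 1]
q=2: r=0, s=269, t=-63   [63*(269) + 269*(-63) = 0]
GCD = 1; from the row with r=1: x=-111, y=26
Check: 63*(-111) + 269*(26) = -6993 + 6994 = 1

GCD = 1, x = -111, y = 26


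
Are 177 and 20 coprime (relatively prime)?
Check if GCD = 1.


Euclidean algorithm:
177 = 8 * 20 + 17
20 = 1 * 17 + 3
17 = 5 * 3 + 2
3 = 1 * 2 + 1
2 = 2 * 1 + 0
GCD(177, 20) = 1

Yes, coprime (GCD = 1)


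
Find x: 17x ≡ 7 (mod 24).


GCD(17, 24) = 1, unique solution
a^(-1) mod 24 = 17
x = 17 * 7 mod 24 = 23

x ≡ 23 (mod 24)


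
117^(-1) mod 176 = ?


Use the extended Euclidean algorithm on (176, 117); each row r = 176*s + 117*t:
r=176, s=1, t=0
r=117, s=0, t=1
q=1: r=59, s=1, t=-1   [176*(1) + 117*(-1) = 59]
q=1: r=58, s=-1, t=2   [176*(-1) + 117*(2) = 58]
q=1: r=1, s=2, t=-3   [176*(2) + 117*(-3) = 1]
q=58: r=0, s=-117, t=176   [176*(-117) + 117*(176) = 0]
GCD = 1 with t = -3, so 117*(-3) ≡ 1 (mod 176)
Inverse = -3 mod 176 = 173
Check: 117 * 173 = 20241 ≡ 1 (mod 176)

117^(-1) ≡ 173 (mod 176)


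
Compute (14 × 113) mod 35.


14 × 113 = 1582
1582 mod 35 = 7


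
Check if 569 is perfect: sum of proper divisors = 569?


Proper divisors of 569: 1
Sum = 1 = 1

No, 569 is not perfect (1 ≠ 569)


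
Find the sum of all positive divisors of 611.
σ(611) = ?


Divisors of 611: 1, 13, 47, 611
Sum = 1 + 13 + 47 + 611 = 672

σ(611) = 672


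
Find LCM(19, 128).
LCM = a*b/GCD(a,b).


GCD(19, 128) = 1
LCM = 19*128/1 = 2432/1 = 2432

LCM = 2432


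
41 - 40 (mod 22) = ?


41 - 40 = 1
1 mod 22 = 1


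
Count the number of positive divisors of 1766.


1766 = 2^1 × 883^1
d(1766) = (1+1) × (1+1) = 4

4 divisors


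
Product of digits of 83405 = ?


8 × 3 × 4 × 0 × 5 = 0


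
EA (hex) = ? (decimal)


EA (base 16) = 234 (decimal)
234 (decimal) = 234 (base 10)


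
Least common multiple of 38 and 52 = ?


GCD(38, 52) = 2
LCM = 38*52/2 = 1976/2 = 988

LCM = 988


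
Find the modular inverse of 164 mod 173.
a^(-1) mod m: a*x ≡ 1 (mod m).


Use the extended Euclidean algorithm on (173, 164); each row r = 173*s + 164*t:
r=173, s=1, t=0
r=164, s=0, t=1
q=1: r=9, s=1, t=-1   [173*(1) + 164*(-1) = 9]
q=18: r=2, s=-18, t=19   [173*(-18) + 164*(19) = 2]
q=4: r=1, s=73, t=-77   [173*(73) + 164*(-77) = 1]
q=2: r=0, s=-164, t=173   [173*(-164) + 164*(173) = 0]
GCD = 1 with t = -77, so 164*(-77) ≡ 1 (mod 173)
Inverse = -77 mod 173 = 96
Check: 164 * 96 = 15744 ≡ 1 (mod 173)

164^(-1) ≡ 96 (mod 173)


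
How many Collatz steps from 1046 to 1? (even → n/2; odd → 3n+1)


1046 → 523 → 1570 → 785 → 2356 → 1178 → 589 → 1768 → 884 → 442 → 221 → 664 → 332 → 166 → 83 → 250 → 125 → 376 → 188 → 94 → 47 → 142 → 71 → 214 → 107 → 322 → 161 → 484 → 242 → 121 → 364 → 182 → 91 → 274 → 137 → 412 → 206 → 103 → 310 → 155 → 466 → 233 → 700 → 350 → 175 → 526 → 263 → 790 → 395 → 1186 → 593 → 1780 → 890 → 445 → 1336 → 668 → 334 → 167 → 502 → 251 → 754 → 377 → 1132 → 566 → 283 → 850 → 425 → 1276 → 638 → 319 → 958 → 479 → 1438 → 719 → 2158 → 1079 → 3238 → 1619 → 4858 → 2429 → 7288 → 3644 → 1822 → 911 → 2734 → 1367 → 4102 → 2051 → 6154 → 3077 → 9232 → 4616 → 2308 → 1154 → 577 → 1732 → 866 → 433 → 1300 → 650 → 325 → 976 → 488 → 244 → 122 → 61 → 184 → 92 → 46 → 23 → 70 → 35 → 106 → 53 → 160 → 80 → 40 → 20 → 10 → 5 → 16 → 8 → 4 → 2 → 1
Total steps = 124

124 steps


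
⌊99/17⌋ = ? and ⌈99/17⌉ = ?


99/17 = 5.8235
floor = 5
ceil = 6

floor = 5, ceil = 6


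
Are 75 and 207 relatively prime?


Euclidean algorithm:
207 = 2 * 75 + 57
75 = 1 * 57 + 18
57 = 3 * 18 + 3
18 = 6 * 3 + 0
GCD(75, 207) = 3

No, not coprime (GCD = 3)


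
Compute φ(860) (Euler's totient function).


860 = 2^2 × 5 × 43
Prime factors: 2, 5, 43
φ(860) = 860 × (1-1/2) × (1-1/5) × (1-1/43)
= 860 × 1/2 × 4/5 × 42/43 = 336

φ(860) = 336


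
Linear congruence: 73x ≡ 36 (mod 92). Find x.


GCD(73, 92) = 1, unique solution
a^(-1) mod 92 = 29
x = 29 * 36 mod 92 = 32

x ≡ 32 (mod 92)


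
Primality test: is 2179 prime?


Check divisors up to sqrt(2179) = 46.6798
No divisors found.
2179 is prime.

Yes, 2179 is prime


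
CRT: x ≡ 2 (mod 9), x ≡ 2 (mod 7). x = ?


M = 9*7 = 63
M1 = M/9 = 7, M2 = M/7 = 9
M1^(-1) mod 9 = 4, M2^(-1) mod 7 = 4
x = 2*7*4 + 2*9*4 = 128
128 mod 63 = 2
Check: 2 mod 9 = 2 ✓, 2 mod 7 = 2 ✓

x ≡ 2 (mod 63)


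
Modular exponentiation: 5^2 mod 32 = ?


5^1 mod 32 = 5
5^2 mod 32 = 25


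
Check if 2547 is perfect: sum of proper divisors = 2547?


Proper divisors of 2547: 1, 3, 9, 283, 849
Sum = 1 + 3 + 9 + 283 + 849 = 1145

No, 2547 is not perfect (1145 ≠ 2547)


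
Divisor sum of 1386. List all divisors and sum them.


Divisors of 1386: 1, 2, 3, 6, 7, 9, 11, 14, 18, 21, 22, 33, 42, 63, 66, 77, 99, 126, 154, 198, 231, 462, 693, 1386
Sum = 1 + 2 + 3 + 6 + 7 + 9 + 11 + 14 + 18 + 21 + 22 + 33 + 42 + 63 + 66 + 77 + 99 + 126 + 154 + 198 + 231 + 462 + 693 + 1386 = 3744

σ(1386) = 3744


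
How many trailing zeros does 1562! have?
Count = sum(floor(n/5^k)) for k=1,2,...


floor(1562/5) = 312
floor(1562/25) = 62
floor(1562/125) = 12
floor(1562/625) = 2
Total = 388

388 trailing zeros


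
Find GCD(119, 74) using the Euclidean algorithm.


119 = 1 * 74 + 45
74 = 1 * 45 + 29
45 = 1 * 29 + 16
29 = 1 * 16 + 13
16 = 1 * 13 + 3
13 = 4 * 3 + 1
3 = 3 * 1 + 0
GCD = 1


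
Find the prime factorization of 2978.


2978 / 2 = 1489
1489 / 1489 = 1
2978 = 2 × 1489


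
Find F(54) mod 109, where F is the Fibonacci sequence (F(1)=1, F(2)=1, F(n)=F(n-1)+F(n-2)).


F(k) mod 109 for k=1..54:
1, 1, 2, 3, 5, 8, 13, 21, 34, 55, 89, 35, 15, 50, 65, 6, 71, 77, 39, 7, 46, 53, 99, 43, 33, 76, 0, 76, 76, 43, 10, 53, 63, 7, 70, 77, 38, 6, 44, 50, 94, 35, 20, 55, 75, 21, 96, 8, 104, 3, 107, 1, 108, 0
F(54) mod 109 = 0


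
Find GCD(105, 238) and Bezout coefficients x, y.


Tabular extended Euclidean (each row: r = 105*s + 238*t):
r=105, s=1, t=0
r=238, s=0, t=1
q=0: r=105, s=1, t=0   [105*(1) + 238*(0) = 105]
q=2: r=28, s=-2, t=1   [105*(-2) + 238*(1) = 28]
q=3: r=21, s=7, t=-3   [105*(7) + 238*(-3) = 21]
q=1: r=7, s=-9, t=4   [105*(-9) + 238*(4) = 7]
q=3: r=0, s=34, t=-15   [105*(34) + 238*(-15) = 0]
GCD = 7; from the row with r=7: x=-9, y=4
Check: 105*(-9) + 238*(4) = -945 + 952 = 7

GCD = 7, x = -9, y = 4


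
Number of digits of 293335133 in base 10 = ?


293335133 has 9 digits in base 10
floor(log10(293335133)) + 1 = floor(8.4674) + 1 = 9

9 digits (base 10)


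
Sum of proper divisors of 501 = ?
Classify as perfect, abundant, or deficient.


Proper divisors: 1, 3, 167
Sum = 1 + 3 + 167 = 171
171 < 501 → deficient

s(501) = 171 (deficient)


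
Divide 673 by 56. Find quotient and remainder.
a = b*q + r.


673 = 56 * 12 + 1
Check: 672 + 1 = 673

q = 12, r = 1


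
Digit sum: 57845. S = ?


5 + 7 + 8 + 4 + 5 = 29


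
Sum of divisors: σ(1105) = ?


Divisors of 1105: 1, 5, 13, 17, 65, 85, 221, 1105
Sum = 1 + 5 + 13 + 17 + 65 + 85 + 221 + 1105 = 1512

σ(1105) = 1512


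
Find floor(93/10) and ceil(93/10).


93/10 = 9.3000
floor = 9
ceil = 10

floor = 9, ceil = 10


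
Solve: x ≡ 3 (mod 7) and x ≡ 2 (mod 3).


M = 7*3 = 21
M1 = M/7 = 3, M2 = M/3 = 7
M1^(-1) mod 7 = 5, M2^(-1) mod 3 = 1
x = 3*3*5 + 2*7*1 = 59
59 mod 21 = 17
Check: 17 mod 7 = 3 ✓, 17 mod 3 = 2 ✓

x ≡ 17 (mod 21)


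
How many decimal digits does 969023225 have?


969023225 has 9 digits in base 10
floor(log10(969023225)) + 1 = floor(8.9863) + 1 = 9

9 digits (base 10)


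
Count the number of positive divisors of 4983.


4983 = 3^1 × 11^1 × 151^1
d(4983) = (1+1) × (1+1) × (1+1) = 8

8 divisors


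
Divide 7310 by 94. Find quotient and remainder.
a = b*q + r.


7310 = 94 * 77 + 72
Check: 7238 + 72 = 7310

q = 77, r = 72


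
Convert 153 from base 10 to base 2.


153 (base 10) = 153 (decimal)
153 (decimal) = 10011001 (base 2)


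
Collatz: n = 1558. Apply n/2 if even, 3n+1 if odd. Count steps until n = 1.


1558 → 779 → 2338 → 1169 → 3508 → 1754 → 877 → 2632 → 1316 → 658 → 329 → 988 → 494 → 247 → 742 → 371 → 1114 → 557 → 1672 → 836 → 418 → 209 → 628 → 314 → 157 → 472 → 236 → 118 → 59 → 178 → 89 → 268 → 134 → 67 → 202 → 101 → 304 → 152 → 76 → 38 → 19 → 58 → 29 → 88 → 44 → 22 → 11 → 34 → 17 → 52 → 26 → 13 → 40 → 20 → 10 → 5 → 16 → 8 → 4 → 2 → 1
Total steps = 60

60 steps


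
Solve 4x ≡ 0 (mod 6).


GCD(4, 6) = 2 divides 0
Divide: 2x ≡ 0 (mod 3)
x ≡ 0 (mod 3)


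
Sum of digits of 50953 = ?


5 + 0 + 9 + 5 + 3 = 22


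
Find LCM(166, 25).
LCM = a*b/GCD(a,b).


GCD(166, 25) = 1
LCM = 166*25/1 = 4150/1 = 4150

LCM = 4150


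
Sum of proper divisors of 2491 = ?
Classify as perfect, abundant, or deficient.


Proper divisors: 1, 47, 53
Sum = 1 + 47 + 53 = 101
101 < 2491 → deficient

s(2491) = 101 (deficient)


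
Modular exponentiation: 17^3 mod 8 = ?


17^1 mod 8 = 1
17^2 mod 8 = 1
17^3 mod 8 = 1


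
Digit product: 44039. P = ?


4 × 4 × 0 × 3 × 9 = 0


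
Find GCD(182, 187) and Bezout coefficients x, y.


Tabular extended Euclidean (each row: r = 182*s + 187*t):
r=182, s=1, t=0
r=187, s=0, t=1
q=0: r=182, s=1, t=0   [182*(1) + 187*(0) = 182]
q=1: r=5, s=-1, t=1   [182*(-1) + 187*(1) = 5]
q=36: r=2, s=37, t=-36   [182*(37) + 187*(-36) = 2]
q=2: r=1, s=-75, t=73   [182*(-75) + 187*(73) = 1]
q=2: r=0, s=187, t=-182   [182*(187) + 187*(-182) = 0]
GCD = 1; from the row with r=1: x=-75, y=73
Check: 182*(-75) + 187*(73) = -13650 + 13651 = 1

GCD = 1, x = -75, y = 73


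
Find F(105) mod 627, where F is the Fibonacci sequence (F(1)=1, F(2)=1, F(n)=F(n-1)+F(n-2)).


F(k) mod 627 for k=1..105:
1, 1, 2, 3, 5, 8, 13, 21, 34, 55, 89, 144, 233, 377, 610, 360, 343, 76, 419, 495, 287, 155, 442, 597, 412, 382, 167, 549, 89, 11, 100, 111, 211, 322, 533, 228, 134, 362, 496, 231, 100, 331, 431, 135, 566, 74, 13, 87, 100, 187, 287, 474, 134, 608, 115, 96, 211, 307, 518, 198, 89, 287, 376, 36, 412, 448, 233, 54, 287, 341, 1, 342, 343, 58, 401, 459, 233, 65, 298, 363, 34, 397, 431, 201, 5, 206, 211, 417, 1, 418, 419, 210, 2, 212, 214, 426, 13, 439, 452, 264, 89, 353, 442, 168, 610
F(105) mod 627 = 610


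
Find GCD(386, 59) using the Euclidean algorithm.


386 = 6 * 59 + 32
59 = 1 * 32 + 27
32 = 1 * 27 + 5
27 = 5 * 5 + 2
5 = 2 * 2 + 1
2 = 2 * 1 + 0
GCD = 1


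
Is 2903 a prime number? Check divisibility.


Check divisors up to sqrt(2903) = 53.8795
No divisors found.
2903 is prime.

Yes, 2903 is prime


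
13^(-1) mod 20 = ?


Use the extended Euclidean algorithm on (20, 13); each row r = 20*s + 13*t:
r=20, s=1, t=0
r=13, s=0, t=1
q=1: r=7, s=1, t=-1   [20*(1) + 13*(-1) = 7]
q=1: r=6, s=-1, t=2   [20*(-1) + 13*(2) = 6]
q=1: r=1, s=2, t=-3   [20*(2) + 13*(-3) = 1]
q=6: r=0, s=-13, t=20   [20*(-13) + 13*(20) = 0]
GCD = 1 with t = -3, so 13*(-3) ≡ 1 (mod 20)
Inverse = -3 mod 20 = 17
Check: 13 * 17 = 221 ≡ 1 (mod 20)

13^(-1) ≡ 17 (mod 20)


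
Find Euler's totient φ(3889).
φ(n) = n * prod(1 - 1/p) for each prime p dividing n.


3889 = 3889
Prime factors: 3889
φ(3889) = 3889 × (1-1/3889)
= 3889 × 3888/3889 = 3888

φ(3889) = 3888


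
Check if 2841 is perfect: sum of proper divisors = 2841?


Proper divisors of 2841: 1, 3, 947
Sum = 1 + 3 + 947 = 951

No, 2841 is not perfect (951 ≠ 2841)


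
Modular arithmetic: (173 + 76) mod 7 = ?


173 + 76 = 249
249 mod 7 = 4


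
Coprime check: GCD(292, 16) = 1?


Euclidean algorithm:
292 = 18 * 16 + 4
16 = 4 * 4 + 0
GCD(292, 16) = 4

No, not coprime (GCD = 4)


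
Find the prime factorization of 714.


714 / 2 = 357
357 / 3 = 119
119 / 7 = 17
17 / 17 = 1
714 = 2 × 3 × 7 × 17


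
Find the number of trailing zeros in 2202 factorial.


floor(2202/5) = 440
floor(2202/25) = 88
floor(2202/125) = 17
floor(2202/625) = 3
Total = 548

548 trailing zeros


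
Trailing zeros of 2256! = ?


floor(2256/5) = 451
floor(2256/25) = 90
floor(2256/125) = 18
floor(2256/625) = 3
Total = 562

562 trailing zeros


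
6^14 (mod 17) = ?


6^1 mod 17 = 6
6^2 mod 17 = 2
6^3 mod 17 = 12
6^4 mod 17 = 4
6^5 mod 17 = 7
6^6 mod 17 = 8
6^7 mod 17 = 14
6^8 mod 17 = 16
6^9 mod 17 = 11
6^10 mod 17 = 15
6^11 mod 17 = 5
6^12 mod 17 = 13
6^13 mod 17 = 10
6^14 mod 17 = 9


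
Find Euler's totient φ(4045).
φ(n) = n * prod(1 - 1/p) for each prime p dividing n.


4045 = 5 × 809
Prime factors: 5, 809
φ(4045) = 4045 × (1-1/5) × (1-1/809)
= 4045 × 4/5 × 808/809 = 3232

φ(4045) = 3232


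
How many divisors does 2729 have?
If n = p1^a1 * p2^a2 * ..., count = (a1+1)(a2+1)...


2729 = 2729^1
d(2729) = (1+1) = 2

2 divisors


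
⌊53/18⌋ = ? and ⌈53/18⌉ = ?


53/18 = 2.9444
floor = 2
ceil = 3

floor = 2, ceil = 3


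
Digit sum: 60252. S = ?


6 + 0 + 2 + 5 + 2 = 15


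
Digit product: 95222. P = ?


9 × 5 × 2 × 2 × 2 = 360


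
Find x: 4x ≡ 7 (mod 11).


GCD(4, 11) = 1, unique solution
a^(-1) mod 11 = 3
x = 3 * 7 mod 11 = 10

x ≡ 10 (mod 11)


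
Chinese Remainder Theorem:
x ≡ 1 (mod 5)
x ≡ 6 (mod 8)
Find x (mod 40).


M = 5*8 = 40
M1 = M/5 = 8, M2 = M/8 = 5
M1^(-1) mod 5 = 2, M2^(-1) mod 8 = 5
x = 1*8*2 + 6*5*5 = 166
166 mod 40 = 6
Check: 6 mod 5 = 1 ✓, 6 mod 8 = 6 ✓

x ≡ 6 (mod 40)


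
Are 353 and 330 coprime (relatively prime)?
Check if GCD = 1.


Euclidean algorithm:
353 = 1 * 330 + 23
330 = 14 * 23 + 8
23 = 2 * 8 + 7
8 = 1 * 7 + 1
7 = 7 * 1 + 0
GCD(353, 330) = 1

Yes, coprime (GCD = 1)


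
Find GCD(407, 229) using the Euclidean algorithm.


407 = 1 * 229 + 178
229 = 1 * 178 + 51
178 = 3 * 51 + 25
51 = 2 * 25 + 1
25 = 25 * 1 + 0
GCD = 1


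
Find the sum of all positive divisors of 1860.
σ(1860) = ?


Divisors of 1860: 1, 2, 3, 4, 5, 6, 10, 12, 15, 20, 30, 31, 60, 62, 93, 124, 155, 186, 310, 372, 465, 620, 930, 1860
Sum = 1 + 2 + 3 + 4 + 5 + 6 + 10 + 12 + 15 + 20 + 30 + 31 + 60 + 62 + 93 + 124 + 155 + 186 + 310 + 372 + 465 + 620 + 930 + 1860 = 5376

σ(1860) = 5376


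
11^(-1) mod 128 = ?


Use the extended Euclidean algorithm on (128, 11); each row r = 128*s + 11*t:
r=128, s=1, t=0
r=11, s=0, t=1
q=11: r=7, s=1, t=-11   [128*(1) + 11*(-11) = 7]
q=1: r=4, s=-1, t=12   [128*(-1) + 11*(12) = 4]
q=1: r=3, s=2, t=-23   [128*(2) + 11*(-23) = 3]
q=1: r=1, s=-3, t=35   [128*(-3) + 11*(35) = 1]
q=3: r=0, s=11, t=-128   [128*(11) + 11*(-128) = 0]
GCD = 1 with t = 35, so 11*(35) ≡ 1 (mod 128)
Inverse = 35 mod 128 = 35
Check: 11 * 35 = 385 ≡ 1 (mod 128)

11^(-1) ≡ 35 (mod 128)


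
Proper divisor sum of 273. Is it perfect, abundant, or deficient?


Proper divisors: 1, 3, 7, 13, 21, 39, 91
Sum = 1 + 3 + 7 + 13 + 21 + 39 + 91 = 175
175 < 273 → deficient

s(273) = 175 (deficient)


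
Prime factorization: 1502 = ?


1502 / 2 = 751
751 / 751 = 1
1502 = 2 × 751


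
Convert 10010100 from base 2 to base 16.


10010100 (base 2) = 148 (decimal)
148 (decimal) = 94 (base 16)


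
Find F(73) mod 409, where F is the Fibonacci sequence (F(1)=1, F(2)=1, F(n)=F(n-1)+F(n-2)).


F(k) mod 409 for k=1..73:
1, 1, 2, 3, 5, 8, 13, 21, 34, 55, 89, 144, 233, 377, 201, 169, 370, 130, 91, 221, 312, 124, 27, 151, 178, 329, 98, 18, 116, 134, 250, 384, 225, 200, 16, 216, 232, 39, 271, 310, 172, 73, 245, 318, 154, 63, 217, 280, 88, 368, 47, 6, 53, 59, 112, 171, 283, 45, 328, 373, 292, 256, 139, 395, 125, 111, 236, 347, 174, 112, 286, 398, 275
F(73) mod 409 = 275


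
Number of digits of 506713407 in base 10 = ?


506713407 has 9 digits in base 10
floor(log10(506713407)) + 1 = floor(8.7048) + 1 = 9

9 digits (base 10)


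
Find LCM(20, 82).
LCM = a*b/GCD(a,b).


GCD(20, 82) = 2
LCM = 20*82/2 = 1640/2 = 820

LCM = 820


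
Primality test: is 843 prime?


843 / 3 = 281 (exact division)
843 is NOT prime.

No, 843 is not prime


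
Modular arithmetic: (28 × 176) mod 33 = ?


28 × 176 = 4928
4928 mod 33 = 11


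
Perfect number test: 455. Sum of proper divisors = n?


Proper divisors of 455: 1, 5, 7, 13, 35, 65, 91
Sum = 1 + 5 + 7 + 13 + 35 + 65 + 91 = 217

No, 455 is not perfect (217 ≠ 455)


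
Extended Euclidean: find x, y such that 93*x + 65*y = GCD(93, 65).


Tabular extended Euclidean (each row: r = 93*s + 65*t):
r=93, s=1, t=0
r=65, s=0, t=1
q=1: r=28, s=1, t=-1   [93*(1) + 65*(-1) = 28]
q=2: r=9, s=-2, t=3   [93*(-2) + 65*(3) = 9]
q=3: r=1, s=7, t=-10   [93*(7) + 65*(-10) = 1]
q=9: r=0, s=-65, t=93   [93*(-65) + 65*(93) = 0]
GCD = 1; from the row with r=1: x=7, y=-10
Check: 93*(7) + 65*(-10) = 651 - 650 = 1

GCD = 1, x = 7, y = -10


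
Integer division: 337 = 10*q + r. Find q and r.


337 = 10 * 33 + 7
Check: 330 + 7 = 337

q = 33, r = 7


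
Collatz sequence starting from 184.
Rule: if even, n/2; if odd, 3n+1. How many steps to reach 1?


184 → 92 → 46 → 23 → 70 → 35 → 106 → 53 → 160 → 80 → 40 → 20 → 10 → 5 → 16 → 8 → 4 → 2 → 1
Total steps = 18

18 steps


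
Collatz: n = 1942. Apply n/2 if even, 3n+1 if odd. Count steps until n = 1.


1942 → 971 → 2914 → 1457 → 4372 → 2186 → 1093 → 3280 → 1640 → 820 → 410 → 205 → 616 → 308 → 154 → 77 → 232 → 116 → 58 → 29 → 88 → 44 → 22 → 11 → 34 → 17 → 52 → 26 → 13 → 40 → 20 → 10 → 5 → 16 → 8 → 4 → 2 → 1
Total steps = 37

37 steps


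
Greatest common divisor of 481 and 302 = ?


481 = 1 * 302 + 179
302 = 1 * 179 + 123
179 = 1 * 123 + 56
123 = 2 * 56 + 11
56 = 5 * 11 + 1
11 = 11 * 1 + 0
GCD = 1


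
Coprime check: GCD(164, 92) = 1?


Euclidean algorithm:
164 = 1 * 92 + 72
92 = 1 * 72 + 20
72 = 3 * 20 + 12
20 = 1 * 12 + 8
12 = 1 * 8 + 4
8 = 2 * 4 + 0
GCD(164, 92) = 4

No, not coprime (GCD = 4)


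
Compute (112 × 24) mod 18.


112 × 24 = 2688
2688 mod 18 = 6


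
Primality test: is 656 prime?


656 / 2 = 328 (exact division)
656 is NOT prime.

No, 656 is not prime


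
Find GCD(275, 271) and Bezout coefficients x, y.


Tabular extended Euclidean (each row: r = 275*s + 271*t):
r=275, s=1, t=0
r=271, s=0, t=1
q=1: r=4, s=1, t=-1   [275*(1) + 271*(-1) = 4]
q=67: r=3, s=-67, t=68   [275*(-67) + 271*(68) = 3]
q=1: r=1, s=68, t=-69   [275*(68) + 271*(-69) = 1]
q=3: r=0, s=-271, t=275   [275*(-271) + 271*(275) = 0]
GCD = 1; from the row with r=1: x=68, y=-69
Check: 275*(68) + 271*(-69) = 18700 - 18699 = 1

GCD = 1, x = 68, y = -69


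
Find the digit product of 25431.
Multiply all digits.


2 × 5 × 4 × 3 × 1 = 120


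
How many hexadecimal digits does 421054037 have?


421054037 in base 16 = 1918C655
Number of digits = 8

8 digits (base 16)


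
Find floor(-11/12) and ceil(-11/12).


-11/12 = -0.9167
floor = -1
ceil = 0

floor = -1, ceil = 0


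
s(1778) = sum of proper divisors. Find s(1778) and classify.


Proper divisors: 1, 2, 7, 14, 127, 254, 889
Sum = 1 + 2 + 7 + 14 + 127 + 254 + 889 = 1294
1294 < 1778 → deficient

s(1778) = 1294 (deficient)


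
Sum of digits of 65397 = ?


6 + 5 + 3 + 9 + 7 = 30


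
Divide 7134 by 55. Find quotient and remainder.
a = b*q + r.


7134 = 55 * 129 + 39
Check: 7095 + 39 = 7134

q = 129, r = 39


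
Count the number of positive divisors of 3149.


3149 = 47^1 × 67^1
d(3149) = (1+1) × (1+1) = 4

4 divisors


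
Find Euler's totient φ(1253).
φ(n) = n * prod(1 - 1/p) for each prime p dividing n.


1253 = 7 × 179
Prime factors: 7, 179
φ(1253) = 1253 × (1-1/7) × (1-1/179)
= 1253 × 6/7 × 178/179 = 1068

φ(1253) = 1068


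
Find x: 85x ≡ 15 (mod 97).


GCD(85, 97) = 1, unique solution
a^(-1) mod 97 = 8
x = 8 * 15 mod 97 = 23

x ≡ 23 (mod 97)


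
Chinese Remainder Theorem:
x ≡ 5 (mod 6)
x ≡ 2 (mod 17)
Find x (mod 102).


M = 6*17 = 102
M1 = M/6 = 17, M2 = M/17 = 6
M1^(-1) mod 6 = 5, M2^(-1) mod 17 = 3
x = 5*17*5 + 2*6*3 = 461
461 mod 102 = 53
Check: 53 mod 6 = 5 ✓, 53 mod 17 = 2 ✓

x ≡ 53 (mod 102)


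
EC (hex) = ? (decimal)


EC (base 16) = 236 (decimal)
236 (decimal) = 236 (base 10)


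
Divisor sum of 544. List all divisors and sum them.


Divisors of 544: 1, 2, 4, 8, 16, 17, 32, 34, 68, 136, 272, 544
Sum = 1 + 2 + 4 + 8 + 16 + 17 + 32 + 34 + 68 + 136 + 272 + 544 = 1134

σ(544) = 1134


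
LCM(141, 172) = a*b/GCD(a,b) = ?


GCD(141, 172) = 1
LCM = 141*172/1 = 24252/1 = 24252

LCM = 24252


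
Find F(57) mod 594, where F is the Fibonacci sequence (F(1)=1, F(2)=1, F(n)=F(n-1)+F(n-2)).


F(k) mod 594 for k=1..57:
1, 1, 2, 3, 5, 8, 13, 21, 34, 55, 89, 144, 233, 377, 16, 393, 409, 208, 23, 231, 254, 485, 145, 36, 181, 217, 398, 21, 419, 440, 265, 111, 376, 487, 269, 162, 431, 593, 430, 429, 265, 100, 365, 465, 236, 107, 343, 450, 199, 55, 254, 309, 563, 278, 247, 525, 178
F(57) mod 594 = 178


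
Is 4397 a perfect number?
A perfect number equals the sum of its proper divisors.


Proper divisors of 4397: 1
Sum = 1 = 1

No, 4397 is not perfect (1 ≠ 4397)


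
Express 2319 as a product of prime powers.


2319 / 3 = 773
773 / 773 = 1
2319 = 3 × 773


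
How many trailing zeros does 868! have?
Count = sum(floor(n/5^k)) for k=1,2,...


floor(868/5) = 173
floor(868/25) = 34
floor(868/125) = 6
floor(868/625) = 1
Total = 214

214 trailing zeros


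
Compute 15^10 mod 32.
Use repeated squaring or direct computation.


15^1 mod 32 = 15
15^2 mod 32 = 1
15^3 mod 32 = 15
15^4 mod 32 = 1
15^5 mod 32 = 15
15^6 mod 32 = 1
15^7 mod 32 = 15
15^8 mod 32 = 1
15^9 mod 32 = 15
15^10 mod 32 = 1


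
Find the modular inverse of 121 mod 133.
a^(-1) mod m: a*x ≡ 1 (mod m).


Use the extended Euclidean algorithm on (133, 121); each row r = 133*s + 121*t:
r=133, s=1, t=0
r=121, s=0, t=1
q=1: r=12, s=1, t=-1   [133*(1) + 121*(-1) = 12]
q=10: r=1, s=-10, t=11   [133*(-10) + 121*(11) = 1]
q=12: r=0, s=121, t=-133   [133*(121) + 121*(-133) = 0]
GCD = 1 with t = 11, so 121*(11) ≡ 1 (mod 133)
Inverse = 11 mod 133 = 11
Check: 121 * 11 = 1331 ≡ 1 (mod 133)

121^(-1) ≡ 11 (mod 133)


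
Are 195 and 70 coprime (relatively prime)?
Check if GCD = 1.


Euclidean algorithm:
195 = 2 * 70 + 55
70 = 1 * 55 + 15
55 = 3 * 15 + 10
15 = 1 * 10 + 5
10 = 2 * 5 + 0
GCD(195, 70) = 5

No, not coprime (GCD = 5)


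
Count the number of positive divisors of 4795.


4795 = 5^1 × 7^1 × 137^1
d(4795) = (1+1) × (1+1) × (1+1) = 8

8 divisors


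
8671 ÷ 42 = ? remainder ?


8671 = 42 * 206 + 19
Check: 8652 + 19 = 8671

q = 206, r = 19


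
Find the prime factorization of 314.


314 / 2 = 157
157 / 157 = 1
314 = 2 × 157


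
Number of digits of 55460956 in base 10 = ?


55460956 has 8 digits in base 10
floor(log10(55460956)) + 1 = floor(7.7440) + 1 = 8

8 digits (base 10)


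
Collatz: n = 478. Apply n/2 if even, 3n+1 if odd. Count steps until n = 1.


478 → 239 → 718 → 359 → 1078 → 539 → 1618 → 809 → 2428 → 1214 → 607 → 1822 → 911 → 2734 → 1367 → 4102 → 2051 → 6154 → 3077 → 9232 → 4616 → 2308 → 1154 → 577 → 1732 → 866 → 433 → 1300 → 650 → 325 → 976 → 488 → 244 → 122 → 61 → 184 → 92 → 46 → 23 → 70 → 35 → 106 → 53 → 160 → 80 → 40 → 20 → 10 → 5 → 16 → 8 → 4 → 2 → 1
Total steps = 53

53 steps


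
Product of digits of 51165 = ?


5 × 1 × 1 × 6 × 5 = 150


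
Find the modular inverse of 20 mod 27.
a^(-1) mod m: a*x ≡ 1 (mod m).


Use the extended Euclidean algorithm on (27, 20); each row r = 27*s + 20*t:
r=27, s=1, t=0
r=20, s=0, t=1
q=1: r=7, s=1, t=-1   [27*(1) + 20*(-1) = 7]
q=2: r=6, s=-2, t=3   [27*(-2) + 20*(3) = 6]
q=1: r=1, s=3, t=-4   [27*(3) + 20*(-4) = 1]
q=6: r=0, s=-20, t=27   [27*(-20) + 20*(27) = 0]
GCD = 1 with t = -4, so 20*(-4) ≡ 1 (mod 27)
Inverse = -4 mod 27 = 23
Check: 20 * 23 = 460 ≡ 1 (mod 27)

20^(-1) ≡ 23 (mod 27)


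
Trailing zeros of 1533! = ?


floor(1533/5) = 306
floor(1533/25) = 61
floor(1533/125) = 12
floor(1533/625) = 2
Total = 381

381 trailing zeros


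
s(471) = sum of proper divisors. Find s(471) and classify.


Proper divisors: 1, 3, 157
Sum = 1 + 3 + 157 = 161
161 < 471 → deficient

s(471) = 161 (deficient)


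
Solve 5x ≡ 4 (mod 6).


GCD(5, 6) = 1, unique solution
a^(-1) mod 6 = 5
x = 5 * 4 mod 6 = 2

x ≡ 2 (mod 6)


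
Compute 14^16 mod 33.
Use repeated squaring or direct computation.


14^1 mod 33 = 14
14^2 mod 33 = 31
14^3 mod 33 = 5
14^4 mod 33 = 4
14^5 mod 33 = 23
14^6 mod 33 = 25
14^7 mod 33 = 20
14^8 mod 33 = 16
14^9 mod 33 = 26
14^10 mod 33 = 1
14^11 mod 33 = 14
14^12 mod 33 = 31
14^13 mod 33 = 5
14^14 mod 33 = 4
14^15 mod 33 = 23
14^16 mod 33 = 25


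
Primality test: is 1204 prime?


1204 / 2 = 602 (exact division)
1204 is NOT prime.

No, 1204 is not prime


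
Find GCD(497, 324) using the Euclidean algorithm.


497 = 1 * 324 + 173
324 = 1 * 173 + 151
173 = 1 * 151 + 22
151 = 6 * 22 + 19
22 = 1 * 19 + 3
19 = 6 * 3 + 1
3 = 3 * 1 + 0
GCD = 1


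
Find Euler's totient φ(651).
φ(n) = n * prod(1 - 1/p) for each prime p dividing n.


651 = 3 × 7 × 31
Prime factors: 3, 7, 31
φ(651) = 651 × (1-1/3) × (1-1/7) × (1-1/31)
= 651 × 2/3 × 6/7 × 30/31 = 360

φ(651) = 360


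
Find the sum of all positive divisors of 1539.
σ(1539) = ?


Divisors of 1539: 1, 3, 9, 19, 27, 57, 81, 171, 513, 1539
Sum = 1 + 3 + 9 + 19 + 27 + 57 + 81 + 171 + 513 + 1539 = 2420

σ(1539) = 2420


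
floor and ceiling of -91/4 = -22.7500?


-91/4 = -22.7500
floor = -23
ceil = -22

floor = -23, ceil = -22


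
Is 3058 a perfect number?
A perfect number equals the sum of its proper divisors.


Proper divisors of 3058: 1, 2, 11, 22, 139, 278, 1529
Sum = 1 + 2 + 11 + 22 + 139 + 278 + 1529 = 1982

No, 3058 is not perfect (1982 ≠ 3058)


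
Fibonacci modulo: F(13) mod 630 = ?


F(k) mod 630 for k=1..13:
1, 1, 2, 3, 5, 8, 13, 21, 34, 55, 89, 144, 233
F(13) mod 630 = 233


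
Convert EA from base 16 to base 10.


EA (base 16) = 234 (decimal)
234 (decimal) = 234 (base 10)


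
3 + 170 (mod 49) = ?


3 + 170 = 173
173 mod 49 = 26


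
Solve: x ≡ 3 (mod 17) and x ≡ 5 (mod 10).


M = 17*10 = 170
M1 = M/17 = 10, M2 = M/10 = 17
M1^(-1) mod 17 = 12, M2^(-1) mod 10 = 3
x = 3*10*12 + 5*17*3 = 615
615 mod 170 = 105
Check: 105 mod 17 = 3 ✓, 105 mod 10 = 5 ✓

x ≡ 105 (mod 170)


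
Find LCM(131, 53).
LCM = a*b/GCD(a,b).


GCD(131, 53) = 1
LCM = 131*53/1 = 6943/1 = 6943

LCM = 6943


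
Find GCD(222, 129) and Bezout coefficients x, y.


Tabular extended Euclidean (each row: r = 222*s + 129*t):
r=222, s=1, t=0
r=129, s=0, t=1
q=1: r=93, s=1, t=-1   [222*(1) + 129*(-1) = 93]
q=1: r=36, s=-1, t=2   [222*(-1) + 129*(2) = 36]
q=2: r=21, s=3, t=-5   [222*(3) + 129*(-5) = 21]
q=1: r=15, s=-4, t=7   [222*(-4) + 129*(7) = 15]
q=1: r=6, s=7, t=-12   [222*(7) + 129*(-12) = 6]
q=2: r=3, s=-18, t=31   [222*(-18) + 129*(31) = 3]
q=2: r=0, s=43, t=-74   [222*(43) + 129*(-74) = 0]
GCD = 3; from the row with r=3: x=-18, y=31
Check: 222*(-18) + 129*(31) = -3996 + 3999 = 3

GCD = 3, x = -18, y = 31


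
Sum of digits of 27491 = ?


2 + 7 + 4 + 9 + 1 = 23


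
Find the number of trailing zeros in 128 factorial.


floor(128/5) = 25
floor(128/25) = 5
floor(128/125) = 1
Total = 31

31 trailing zeros


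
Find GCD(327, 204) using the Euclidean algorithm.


327 = 1 * 204 + 123
204 = 1 * 123 + 81
123 = 1 * 81 + 42
81 = 1 * 42 + 39
42 = 1 * 39 + 3
39 = 13 * 3 + 0
GCD = 3


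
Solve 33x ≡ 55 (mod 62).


GCD(33, 62) = 1, unique solution
a^(-1) mod 62 = 47
x = 47 * 55 mod 62 = 43

x ≡ 43 (mod 62)


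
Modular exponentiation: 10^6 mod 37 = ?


10^1 mod 37 = 10
10^2 mod 37 = 26
10^3 mod 37 = 1
10^4 mod 37 = 10
10^5 mod 37 = 26
10^6 mod 37 = 1


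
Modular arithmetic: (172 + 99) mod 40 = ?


172 + 99 = 271
271 mod 40 = 31


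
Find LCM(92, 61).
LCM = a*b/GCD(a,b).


GCD(92, 61) = 1
LCM = 92*61/1 = 5612/1 = 5612

LCM = 5612


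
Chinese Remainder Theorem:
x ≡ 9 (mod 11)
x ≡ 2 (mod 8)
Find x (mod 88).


M = 11*8 = 88
M1 = M/11 = 8, M2 = M/8 = 11
M1^(-1) mod 11 = 7, M2^(-1) mod 8 = 3
x = 9*8*7 + 2*11*3 = 570
570 mod 88 = 42
Check: 42 mod 11 = 9 ✓, 42 mod 8 = 2 ✓

x ≡ 42 (mod 88)


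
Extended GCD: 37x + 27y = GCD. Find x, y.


Tabular extended Euclidean (each row: r = 37*s + 27*t):
r=37, s=1, t=0
r=27, s=0, t=1
q=1: r=10, s=1, t=-1   [37*(1) + 27*(-1) = 10]
q=2: r=7, s=-2, t=3   [37*(-2) + 27*(3) = 7]
q=1: r=3, s=3, t=-4   [37*(3) + 27*(-4) = 3]
q=2: r=1, s=-8, t=11   [37*(-8) + 27*(11) = 1]
q=3: r=0, s=27, t=-37   [37*(27) + 27*(-37) = 0]
GCD = 1; from the row with r=1: x=-8, y=11
Check: 37*(-8) + 27*(11) = -296 + 297 = 1

GCD = 1, x = -8, y = 11


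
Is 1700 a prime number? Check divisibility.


1700 / 2 = 850 (exact division)
1700 is NOT prime.

No, 1700 is not prime


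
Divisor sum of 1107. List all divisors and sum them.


Divisors of 1107: 1, 3, 9, 27, 41, 123, 369, 1107
Sum = 1 + 3 + 9 + 27 + 41 + 123 + 369 + 1107 = 1680

σ(1107) = 1680


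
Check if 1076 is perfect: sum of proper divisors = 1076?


Proper divisors of 1076: 1, 2, 4, 269, 538
Sum = 1 + 2 + 4 + 269 + 538 = 814

No, 1076 is not perfect (814 ≠ 1076)
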